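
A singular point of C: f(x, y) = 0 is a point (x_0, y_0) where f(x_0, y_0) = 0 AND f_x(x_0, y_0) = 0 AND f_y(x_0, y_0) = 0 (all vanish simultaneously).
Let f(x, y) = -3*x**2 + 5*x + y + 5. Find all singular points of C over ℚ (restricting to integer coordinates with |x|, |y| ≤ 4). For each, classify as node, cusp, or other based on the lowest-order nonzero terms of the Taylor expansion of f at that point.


No singular points in the scanned grid; C is smooth there.

Compute partial derivatives:
  f_x = 5 - 6*x.
  f_y = 1.
f_y = 1 is a nonzero constant, so f_y never vanishes: no point (x, y) can satisfy f = f_x = f_y = 0. In particular no (x, y) ∈ {−4, ..., 4}² is singular; the curve is smooth.


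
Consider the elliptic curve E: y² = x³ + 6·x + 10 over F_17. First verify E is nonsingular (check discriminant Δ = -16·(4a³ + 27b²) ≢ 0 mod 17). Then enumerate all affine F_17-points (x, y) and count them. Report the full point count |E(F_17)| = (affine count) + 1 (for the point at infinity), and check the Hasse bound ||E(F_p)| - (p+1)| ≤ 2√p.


Affine points = {(1, 0), (2, 8), (2, 9), (3, 2), (3, 15), (4, 8), (4, 9), (7, 2), (7, 15), (8, 3), (8, 14), (10, 4), (10, 13), (11, 8), (11, 9), (12, 5), (12, 12), (14, 4), (14, 13)}; affine count = 19; |E(F_17)| = 20.

Discriminant check: Δ ∝ 4a³ + 27b² = 4·6³ + 27·10² = 4·216 + 27·100 ≡ 11 (mod 17). Nonzero ⇒ E is nonsingular.
For each x ∈ F_17, compute rhs = x³ + 6·x + 10 mod 17, then count y ∈ F_17 with y² ≡ rhs.
  x = 0: rhs = 10, matching y values: none (0 points).
  x = 1: rhs = 0, matching y values: 0 (1 points).
  x = 2: rhs = 13, matching y values: 8, 9 (2 points).
  x = 3: rhs = 4, matching y values: 2, 15 (2 points).
  x = 4: rhs = 13, matching y values: 8, 9 (2 points).
  x = 5: rhs = 12, matching y values: none (0 points).
  x = 6: rhs = 7, matching y values: none (0 points).
  x = 7: rhs = 4, matching y values: 2, 15 (2 points).
  x = 8: rhs = 9, matching y values: 3, 14 (2 points).
  x = 9: rhs = 11, matching y values: none (0 points).
  x = 10: rhs = 16, matching y values: 4, 13 (2 points).
  x = 11: rhs = 13, matching y values: 8, 9 (2 points).
  x = 12: rhs = 8, matching y values: 5, 12 (2 points).
  x = 13: rhs = 7, matching y values: none (0 points).
  x = 14: rhs = 16, matching y values: 4, 13 (2 points).
  x = 15: rhs = 7, matching y values: none (0 points).
  x = 16: rhs = 3, matching y values: none (0 points).
Total affine count: 19.
Full point count |E(F_17)| = 19 + 1 = 20.
Hasse bound: |20 − (17+1)| = |2| = 2 ≤ 2√17 ≈ 8.2462 ✓.


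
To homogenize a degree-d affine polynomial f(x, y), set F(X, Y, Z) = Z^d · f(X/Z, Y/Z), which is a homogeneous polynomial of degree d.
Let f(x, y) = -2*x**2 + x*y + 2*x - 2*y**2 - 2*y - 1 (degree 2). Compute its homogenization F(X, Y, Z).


F(X, Y, Z) = -2*X**2 + X*Y + 2*X*Z - 2*Y**2 - 2*Y*Z - Z**2

deg(f) = 2.
Substitute x = X/Z, y = Y/Z into f, then multiply by Z^2.
  monomial -2·x^2·y^0 ↦ -2·X^2·Y^0·Z^0.
  monomial 1·x^1·y^1 ↦ 1·X^1·Y^1·Z^0.
  monomial 2·x^1·y^0 ↦ 2·X^1·Y^0·Z^1.
  monomial -2·x^0·y^2 ↦ -2·X^0·Y^2·Z^0.
  monomial -2·x^0·y^1 ↦ -2·X^0·Y^1·Z^1.
  monomial -1·x^0·y^0 ↦ -1·X^0·Y^0·Z^2.
Collecting: F(X, Y, Z) = -2*X**2 + X*Y + 2*X*Z - 2*Y**2 - 2*Y*Z - Z**2.


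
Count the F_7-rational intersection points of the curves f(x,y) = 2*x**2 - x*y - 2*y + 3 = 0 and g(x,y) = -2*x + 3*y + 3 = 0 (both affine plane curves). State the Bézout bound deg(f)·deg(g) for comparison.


Common zeros: ∅; count = 0; Bézout bound = 2.

deg(f) = 2, deg(g) = 1, so Bézout bound = 2.
Scan x ∈ F_7. For each x, list the y ∈ F_7 with f(x, y) ≡ 0 and those with g(x, y) ≡ 0 (mod 7); the common zeros in that column are the intersection.
  x = 0: f ≡ 0 at y ∈ {5}; g ≡ 0 at y ∈ {6}; common: ∅.
  x = 1: f ≡ 0 at y ∈ {4}; g ≡ 0 at y ∈ {2}; common: ∅.
  x = 2: f ≡ 0 at y ∈ {1}; g ≡ 0 at y ∈ {5}; common: ∅.
  x = 3: f ≡ 0 at y ∈ {0}; g ≡ 0 at y ∈ {1}; common: ∅.
  x = 4: f ≡ 0 at y ∈ {0}; g ≡ 0 at y ∈ {4}; common: ∅.
  x = 5: f ≡ 0 at y ∈ ∅; g ≡ 0 at y ∈ {0}; common: ∅.
  x = 6: f ≡ 0 at y ∈ {5}; g ≡ 0 at y ∈ {3}; common: ∅.
Collecting: common zeros = ∅, so the count is 0.
Comparison with the Bézout bound: 0 ≤ 2 = deg(f)·deg(g), as expected for curves with no common component (the affine F_7-count falls short of the bound because intersections may lie at infinity, over extension fields, or carry multiplicity).


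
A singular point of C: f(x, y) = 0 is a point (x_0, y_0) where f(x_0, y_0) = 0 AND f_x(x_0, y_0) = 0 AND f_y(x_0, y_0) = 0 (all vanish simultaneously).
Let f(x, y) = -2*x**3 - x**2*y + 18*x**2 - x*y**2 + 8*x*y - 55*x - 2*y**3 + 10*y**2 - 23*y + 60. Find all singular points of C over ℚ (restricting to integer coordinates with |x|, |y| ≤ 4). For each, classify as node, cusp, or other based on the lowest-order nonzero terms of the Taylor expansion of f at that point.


Singular points: {(3, 1)}; classification: node.

Compute partial derivatives:
  f_x = -6*x**2 - 2*x*y + 36*x - y**2 + 8*y - 55.
  f_y = -x**2 - 2*x*y + 8*x - 6*y**2 + 20*y - 23.
Scan x_0 ∈ {−4, ..., 4}. For each x_0, f_y(x_0, y) is a polynomial in y; find its integer roots y ∈ {−4, ..., 4}, then test f_x and f at those candidates.
  x = -4: f_y(-4, y) = -6*y**2 + 28*y - 71; no integer root y with |y| ≤ 4.
  x = -3: f_y(-3, y) = -6*y**2 + 26*y - 56; no integer root y with |y| ≤ 4.
  x = -2: f_y(-2, y) = -6*y**2 + 24*y - 43; no integer root y with |y| ≤ 4.
  x = -1: f_y(-1, y) = -6*y**2 + 22*y - 32; no integer root y with |y| ≤ 4.
  x = 0: f_y(0, y) = -6*y**2 + 20*y - 23; no integer root y with |y| ≤ 4.
  x = 1: f_y(1, y) = -6*y**2 + 18*y - 16; no integer root y with |y| ≤ 4.
  x = 2: f_y(2, y) = -6*y**2 + 16*y - 11; no integer root y with |y| ≤ 4.
  x = 3: f_y(3, y) = -6*y**2 + 14*y - 8; vanishes at y ∈ {1}. (3, 1): f_x = 0, f = 0 — SINGULAR.
  x = 4: f_y(4, y) = -6*y**2 + 12*y - 7; no integer root y with |y| ≤ 4.
Only singular point on the grid: (3, 1).
Classify: substitute x = 3 + u, y = 1 + v and expand: f = -2*u**3 - u**2*v - u**2 - u*v**2 - 2*v**3 + v**2.
No constant or linear terms (consistent with a singular point). Quadratic part: -u**2 + v**2. Cubic part: -2*u**3 - u**2*v - u*v**2 - 2*v**3.
The quadratic part v**2 - u**2 = (v − u)(v + u) splits into two distinct linear factors, so there are two distinct tangent lines y − 1 = ±(x − 3) — this is a node (ordinary double point).
Classification: node.


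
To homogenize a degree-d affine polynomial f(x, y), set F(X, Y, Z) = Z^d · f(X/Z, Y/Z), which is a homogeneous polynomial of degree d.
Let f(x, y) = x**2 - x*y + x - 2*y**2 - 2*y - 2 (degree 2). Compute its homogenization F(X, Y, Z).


F(X, Y, Z) = X**2 - X*Y + X*Z - 2*Y**2 - 2*Y*Z - 2*Z**2

deg(f) = 2.
Substitute x = X/Z, y = Y/Z into f, then multiply by Z^2.
  monomial 1·x^2·y^0 ↦ 1·X^2·Y^0·Z^0.
  monomial -1·x^1·y^1 ↦ -1·X^1·Y^1·Z^0.
  monomial 1·x^1·y^0 ↦ 1·X^1·Y^0·Z^1.
  monomial -2·x^0·y^2 ↦ -2·X^0·Y^2·Z^0.
  monomial -2·x^0·y^1 ↦ -2·X^0·Y^1·Z^1.
  monomial -2·x^0·y^0 ↦ -2·X^0·Y^0·Z^2.
Collecting: F(X, Y, Z) = X**2 - X*Y + X*Z - 2*Y**2 - 2*Y*Z - 2*Z**2.


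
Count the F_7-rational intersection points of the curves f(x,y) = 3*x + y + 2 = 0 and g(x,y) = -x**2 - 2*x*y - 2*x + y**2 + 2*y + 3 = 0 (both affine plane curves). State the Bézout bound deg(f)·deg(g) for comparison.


Common zeros: {(4, 0)}; count = 1; Bézout bound = 2.

deg(f) = 1, deg(g) = 2, so Bézout bound = 2.
Scan x ∈ F_7. For each x, list the y ∈ F_7 with f(x, y) ≡ 0 and those with g(x, y) ≡ 0 (mod 7); the common zeros in that column are the intersection.
  x = 0: f ≡ 0 at y ∈ {5}; g ≡ 0 at y ∈ ∅; common: ∅.
  x = 1: f ≡ 0 at y ∈ {2}; g ≡ 0 at y ∈ {0}; common: ∅.
  x = 2: f ≡ 0 at y ∈ {6}; g ≡ 0 at y ∈ ∅; common: ∅.
  x = 3: f ≡ 0 at y ∈ {3}; g ≡ 0 at y ∈ {5, 6}; common: ∅.
  x = 4: f ≡ 0 at y ∈ {0}; g ≡ 0 at y ∈ {0, 6}; common: {0}.
  x = 5: f ≡ 0 at y ∈ {4}; g ≡ 0 at y ∈ ∅; common: ∅.
  x = 6: f ≡ 0 at y ∈ {1}; g ≡ 0 at y ∈ {5}; common: ∅.
Collecting: common zeros = {(4, 0)}, so the count is 1.
Comparison with the Bézout bound: 1 ≤ 2 = deg(f)·deg(g), as expected for curves with no common component (the affine F_7-count falls short of the bound because intersections may lie at infinity, over extension fields, or carry multiplicity).


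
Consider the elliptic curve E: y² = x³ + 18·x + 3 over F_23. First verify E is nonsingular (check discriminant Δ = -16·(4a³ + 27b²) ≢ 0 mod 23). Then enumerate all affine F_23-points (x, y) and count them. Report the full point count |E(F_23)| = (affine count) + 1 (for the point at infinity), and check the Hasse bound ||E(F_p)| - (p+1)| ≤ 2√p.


Affine points = {(0, 7), (0, 16), (2, 1), (2, 22), (4, 1), (4, 22), (7, 9), (7, 14), (14, 3), (14, 20), (17, 1), (17, 22), (18, 8), (18, 15)}; affine count = 14; |E(F_23)| = 15.

Discriminant check: Δ ∝ 4a³ + 27b² = 4·18³ + 27·3² = 4·5832 + 27·9 ≡ 19 (mod 23). Nonzero ⇒ E is nonsingular.
For each x ∈ F_23, compute rhs = x³ + 18·x + 3 mod 23, then count y ∈ F_23 with y² ≡ rhs.
  x = 0: rhs = 3, matching y values: 7, 16 (2 points).
  x = 1: rhs = 22, matching y values: none (0 points).
  x = 2: rhs = 1, matching y values: 1, 22 (2 points).
  x = 3: rhs = 15, matching y values: none (0 points).
  x = 4: rhs = 1, matching y values: 1, 22 (2 points).
  x = 5: rhs = 11, matching y values: none (0 points).
  x = 6: rhs = 5, matching y values: none (0 points).
  x = 7: rhs = 12, matching y values: 9, 14 (2 points).
  x = 8: rhs = 15, matching y values: none (0 points).
  x = 9: rhs = 20, matching y values: none (0 points).
  x = 10: rhs = 10, matching y values: none (0 points).
  x = 11: rhs = 14, matching y values: none (0 points).
  x = 12: rhs = 15, matching y values: none (0 points).
  x = 13: rhs = 19, matching y values: none (0 points).
  x = 14: rhs = 9, matching y values: 3, 20 (2 points).
  x = 15: rhs = 14, matching y values: none (0 points).
  x = 16: rhs = 17, matching y values: none (0 points).
  x = 17: rhs = 1, matching y values: 1, 22 (2 points).
  x = 18: rhs = 18, matching y values: 8, 15 (2 points).
  x = 19: rhs = 5, matching y values: none (0 points).
  x = 20: rhs = 14, matching y values: none (0 points).
  x = 21: rhs = 5, matching y values: none (0 points).
  x = 22: rhs = 7, matching y values: none (0 points).
Total affine count: 14.
Full point count |E(F_23)| = 14 + 1 = 15.
Hasse bound: |15 − (23+1)| = |-9| = 9 ≤ 2√23 ≈ 9.5917 ✓.


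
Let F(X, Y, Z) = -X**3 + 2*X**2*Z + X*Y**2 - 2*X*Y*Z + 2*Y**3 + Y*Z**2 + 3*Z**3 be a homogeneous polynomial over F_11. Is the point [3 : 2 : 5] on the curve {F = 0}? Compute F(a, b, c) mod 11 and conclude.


F(3,2,5) ≡ 5 (mod 11); P is NOT on the curve.

Evaluate F(3, 2, 5) term-by-term (mod 11).
  -X**3 ↦ -1·27·1·1 = -27
  2*X**2*Z ↦ 2·9·1·5 = 90
  X*Y**2 ↦ 1·3·4·1 = 12
  -2*X*Y*Z ↦ -2·3·2·5 = -60
  2*Y**3 ↦ 2·1·8·1 = 16
  Y*Z**2 ↦ 1·1·2·25 = 50
  3*Z**3 ↦ 3·1·1·125 = 375
Sum: F(3, 2, 5) = (-27) + (90) + (12) + (-60) + (16) + (50) + (375) = 456.
Reducing mod 11: 456 ≡ 5 (mod 11).
Since F(a, b, c) ≡ 5 ≠ 0 (mod 11), P does NOT lie on the curve.


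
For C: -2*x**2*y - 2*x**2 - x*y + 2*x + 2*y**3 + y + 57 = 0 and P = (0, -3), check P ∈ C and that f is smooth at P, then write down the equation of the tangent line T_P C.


Tangent line at P: 5*x + 55*y + 165 = 0.

Step 1: f(0, -3) = 0, so P lies on C.
Step 2: partial derivatives
  f_x(x, y) = -4*x*y - 4*x - y + 2, f_y(x, y) = -2*x**2 - x + 6*y**2 + 1.
  f_x(P) = 5, f_y(P) = 55 (gradient nonzero, so P is smooth).
Step 3: tangent line at P: 5·(x − 0) + 55·(y − -3) = 0.
Expanding: 5*x + 55*y + 165 = 0.


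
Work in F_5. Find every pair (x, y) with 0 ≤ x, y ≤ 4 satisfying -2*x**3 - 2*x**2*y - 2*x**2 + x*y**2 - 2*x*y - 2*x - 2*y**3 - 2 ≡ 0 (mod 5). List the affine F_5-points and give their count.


Affine F_5-points: {(0, 4), (1, 3), (2, 0), (3, 0), (4, 0), (4, 2)}; count = 6.

For each of the 25 pairs (x, y) ∈ F_5², evaluate f(x, y) mod 5. Record the zeros.
  x = 0: [0↦3, 1↦1, 2↦2, 3↦4, 4↦0]  zeros at y ∈ {4}
  x = 1: [0↦2, 1↦2, 2↦2, 3↦0, 4↦4]  zeros at y ∈ {3}
  x = 2: [0↦0, 1↦3, 2↦3, 3↦3, 4↦1]  zeros at y ∈ {0}
  x = 3: [0↦0, 1↦2, 2↦3, 3↦1, 4↦4]  zeros at y ∈ {0}
  x = 4: [0↦0, 1↦2, 2↦0, 3↦2, 4↦1]  zeros at y ∈ {0, 2}
Collecting zeros: affine points = {(0, 4), (1, 3), (2, 0), (3, 0), (4, 0), (4, 2)}.
Total count |C(F_5)_aff| = 6.


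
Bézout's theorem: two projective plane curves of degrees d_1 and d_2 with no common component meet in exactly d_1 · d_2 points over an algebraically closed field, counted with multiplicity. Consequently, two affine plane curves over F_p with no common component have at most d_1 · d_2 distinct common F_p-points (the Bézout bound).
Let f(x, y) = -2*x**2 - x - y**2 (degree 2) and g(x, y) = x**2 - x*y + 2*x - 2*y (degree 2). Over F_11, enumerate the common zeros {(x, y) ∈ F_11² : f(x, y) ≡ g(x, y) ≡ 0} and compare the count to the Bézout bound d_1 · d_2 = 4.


Common zeros: {(0, 0), (7, 7), (9, 4), (9, 7)}; count = 4; Bézout bound = 4.

deg(f) = 2, deg(g) = 2, so Bézout bound = 4.
Scan x ∈ F_11. For each x, list the y ∈ F_11 with f(x, y) ≡ 0 and those with g(x, y) ≡ 0 (mod 11); the common zeros in that column are the intersection.
  x = 0: f ≡ 0 at y ∈ {0}; g ≡ 0 at y ∈ {0}; common: {0}.
  x = 1: f ≡ 0 at y ∈ ∅; g ≡ 0 at y ∈ {1}; common: ∅.
  x = 2: f ≡ 0 at y ∈ {1, 10}; g ≡ 0 at y ∈ {2}; common: ∅.
  x = 3: f ≡ 0 at y ∈ {1, 10}; g ≡ 0 at y ∈ {3}; common: ∅.
  x = 4: f ≡ 0 at y ∈ ∅; g ≡ 0 at y ∈ {4}; common: ∅.
  x = 5: f ≡ 0 at y ∈ {0}; g ≡ 0 at y ∈ {5}; common: ∅.
  x = 6: f ≡ 0 at y ∈ ∅; g ≡ 0 at y ∈ {6}; common: ∅.
  x = 7: f ≡ 0 at y ∈ {4, 7}; g ≡ 0 at y ∈ {7}; common: {7}.
  x = 8: f ≡ 0 at y ∈ ∅; g ≡ 0 at y ∈ {8}; common: ∅.
  x = 9: f ≡ 0 at y ∈ {4, 7}; g ≡ 0 at y ∈ {0, 1, 2, 3, 4, 5, 6, 7, 8, 9, 10}; common: {4, 7}.
  x = 10: f ≡ 0 at y ∈ ∅; g ≡ 0 at y ∈ {10}; common: ∅.
Collecting: common zeros = {(0, 0), (7, 7), (9, 4), (9, 7)}, so the count is 4.
Comparison with the Bézout bound: 4 ≤ 4 = deg(f)·deg(g), as expected for curves with no common component (the bound is attained).


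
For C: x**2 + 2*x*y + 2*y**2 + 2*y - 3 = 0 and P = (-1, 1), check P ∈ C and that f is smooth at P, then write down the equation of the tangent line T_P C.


Tangent line at P: 4*y - 4 = 0.

Step 1: f(-1, 1) = 0, so P lies on C.
Step 2: partial derivatives
  f_x(x, y) = 2*x + 2*y, f_y(x, y) = 2*x + 4*y + 2.
  f_x(P) = 0, f_y(P) = 4 (gradient nonzero, so P is smooth).
Step 3: tangent line at P: 0·(x − -1) + 4·(y − 1) = 0.
Expanding: 4*y - 4 = 0.


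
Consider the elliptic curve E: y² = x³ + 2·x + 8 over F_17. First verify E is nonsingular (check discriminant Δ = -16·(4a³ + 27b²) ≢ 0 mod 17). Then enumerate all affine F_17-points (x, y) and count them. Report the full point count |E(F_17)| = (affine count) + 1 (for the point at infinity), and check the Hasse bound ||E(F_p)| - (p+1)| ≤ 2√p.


Affine points = {(0, 5), (0, 12), (6, 7), (6, 10), (7, 5), (7, 12), (8, 3), (8, 14), (10, 5), (10, 12), (11, 1), (11, 16), (12, 3), (12, 14), (13, 2), (13, 15), (14, 3), (14, 14), (15, 8), (15, 9)}; affine count = 20; |E(F_17)| = 21.

Discriminant check: Δ ∝ 4a³ + 27b² = 4·2³ + 27·8² = 4·8 + 27·64 ≡ 9 (mod 17). Nonzero ⇒ E is nonsingular.
For each x ∈ F_17, compute rhs = x³ + 2·x + 8 mod 17, then count y ∈ F_17 with y² ≡ rhs.
  x = 0: rhs = 8, matching y values: 5, 12 (2 points).
  x = 1: rhs = 11, matching y values: none (0 points).
  x = 2: rhs = 3, matching y values: none (0 points).
  x = 3: rhs = 7, matching y values: none (0 points).
  x = 4: rhs = 12, matching y values: none (0 points).
  x = 5: rhs = 7, matching y values: none (0 points).
  x = 6: rhs = 15, matching y values: 7, 10 (2 points).
  x = 7: rhs = 8, matching y values: 5, 12 (2 points).
  x = 8: rhs = 9, matching y values: 3, 14 (2 points).
  x = 9: rhs = 7, matching y values: none (0 points).
  x = 10: rhs = 8, matching y values: 5, 12 (2 points).
  x = 11: rhs = 1, matching y values: 1, 16 (2 points).
  x = 12: rhs = 9, matching y values: 3, 14 (2 points).
  x = 13: rhs = 4, matching y values: 2, 15 (2 points).
  x = 14: rhs = 9, matching y values: 3, 14 (2 points).
  x = 15: rhs = 13, matching y values: 8, 9 (2 points).
  x = 16: rhs = 5, matching y values: none (0 points).
Total affine count: 20.
Full point count |E(F_17)| = 20 + 1 = 21.
Hasse bound: |21 − (17+1)| = |3| = 3 ≤ 2√17 ≈ 8.2462 ✓.


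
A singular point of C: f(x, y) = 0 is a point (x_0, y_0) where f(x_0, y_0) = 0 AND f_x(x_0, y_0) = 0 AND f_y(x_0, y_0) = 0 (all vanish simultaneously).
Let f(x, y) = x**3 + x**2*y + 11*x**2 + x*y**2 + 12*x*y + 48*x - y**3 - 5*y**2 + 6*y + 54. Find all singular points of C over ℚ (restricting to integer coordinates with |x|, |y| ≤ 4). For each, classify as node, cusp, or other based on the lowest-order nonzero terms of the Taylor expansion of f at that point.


Singular points: {(-3, -3)}; classification: node.

Compute partial derivatives:
  f_x = 3*x**2 + 2*x*y + 22*x + y**2 + 12*y + 48.
  f_y = x**2 + 2*x*y + 12*x - 3*y**2 - 10*y + 6.
Scan x_0 ∈ {−4, ..., 4}. For each x_0, f_y(x_0, y) is a polynomial in y; find its integer roots y ∈ {−4, ..., 4}, then test f_x and f at those candidates.
  x = -4: f_y(-4, y) = -3*y**2 - 18*y - 26; no integer root y with |y| ≤ 4.
  x = -3: f_y(-3, y) = -3*y**2 - 16*y - 21; vanishes at y ∈ {-3}. (-3, -3): f_x = 0, f = 0 — SINGULAR.
  x = -2: f_y(-2, y) = -3*y**2 - 14*y - 14; no integer root y with |y| ≤ 4.
  x = -1: f_y(-1, y) = -3*y**2 - 12*y - 5; no integer root y with |y| ≤ 4.
  x = 0: f_y(0, y) = -3*y**2 - 10*y + 6; no integer root y with |y| ≤ 4.
  x = 1: f_y(1, y) = -3*y**2 - 8*y + 19; no integer root y with |y| ≤ 4.
  x = 2: f_y(2, y) = -3*y**2 - 6*y + 34; no integer root y with |y| ≤ 4.
  x = 3: f_y(3, y) = -3*y**2 - 4*y + 51; no integer root y with |y| ≤ 4.
  x = 4: f_y(4, y) = -3*y**2 - 2*y + 70; no integer root y with |y| ≤ 4.
Only singular point on the grid: (-3, -3).
Classify: substitute x = -3 + u, y = -3 + v and expand: f = u**3 + u**2*v - u**2 + u*v**2 - v**3 + v**2.
No constant or linear terms (consistent with a singular point). Quadratic part: -u**2 + v**2. Cubic part: u**3 + u**2*v + u*v**2 - v**3.
The quadratic part v**2 - u**2 = (v − u)(v + u) splits into two distinct linear factors, so there are two distinct tangent lines y − -3 = ±(x − -3) — this is a node (ordinary double point).
Classification: node.


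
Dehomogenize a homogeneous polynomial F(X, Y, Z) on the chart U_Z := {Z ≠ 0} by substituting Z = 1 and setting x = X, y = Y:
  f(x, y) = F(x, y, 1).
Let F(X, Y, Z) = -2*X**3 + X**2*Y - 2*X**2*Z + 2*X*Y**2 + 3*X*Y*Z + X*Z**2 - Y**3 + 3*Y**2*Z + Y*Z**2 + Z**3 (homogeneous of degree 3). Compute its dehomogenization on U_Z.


f(x, y) = -2*x**3 + x**2*y - 2*x**2 + 2*x*y**2 + 3*x*y + x - y**3 + 3*y**2 + y + 1

On U_Z we set Z = 1. Each monomial c·X^i·Y^j·Z^k in F becomes c·x^i·y^j·1^k = c·x^i·y^j.
Substituting Z = 1: F(X, Y, 1) = -2*x**3 + x**2*y - 2*x**2 + 2*x*y**2 + 3*x*y + x - y**3 + 3*y**2 + y + 1.
Note: deg(f) ≤ deg(F) = 3; strict inequality happens when F is divisible by Z (lost terms).


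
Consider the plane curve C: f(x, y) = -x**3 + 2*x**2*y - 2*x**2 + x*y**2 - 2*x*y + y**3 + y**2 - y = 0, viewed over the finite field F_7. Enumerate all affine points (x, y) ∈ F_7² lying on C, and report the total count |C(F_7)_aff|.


Affine F_7-points: {(0, 0), (4, 4), (5, 0), (6, 3)}; count = 4.

For each of the 49 pairs (x, y) ∈ F_7², evaluate f(x, y) mod 7. Record the zeros.
  x = 0: [0↦0, 1↦1, 2↦3, 3↦5, 4↦6, 5↦5, 6↦1]  zeros at y ∈ {0}
  x = 1: [0↦4, 1↦6, 2↦4, 3↦4, 4↦5, 5↦6, 6↦6]  zeros at y ∈ ∅
  x = 2: [0↦5, 1↦5, 2↦3, 3↦5, 4↦3, 5↦3, 6↦4]  zeros at y ∈ ∅
  x = 3: [0↦4, 1↦6, 2↦1, 3↦2, 4↦1, 5↦4, 6↦3]  zeros at y ∈ ∅
  x = 4: [0↦2, 1↦3, 2↦6, 3↦3, 4↦0, 5↦3, 6↦4]  zeros at y ∈ {4}
  x = 5: [0↦0, 1↦4, 2↦5, 3↦2, 4↦1, 5↦1, 6↦1]  zeros at y ∈ {0}
  x = 6: [0↦6, 1↦3, 2↦6, 3↦0, 4↦5, 5↦6, 6↦2]  zeros at y ∈ {3}
Collecting zeros: affine points = {(0, 0), (4, 4), (5, 0), (6, 3)}.
Total count |C(F_7)_aff| = 4.


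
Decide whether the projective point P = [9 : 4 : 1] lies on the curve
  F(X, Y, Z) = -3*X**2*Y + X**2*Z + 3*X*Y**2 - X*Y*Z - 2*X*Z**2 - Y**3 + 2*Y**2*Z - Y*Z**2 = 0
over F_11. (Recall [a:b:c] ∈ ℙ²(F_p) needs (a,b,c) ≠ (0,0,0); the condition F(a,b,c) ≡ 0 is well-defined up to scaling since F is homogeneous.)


F(9,4,1) ≡ 1 (mod 11); P is NOT on the curve.

Evaluate F(9, 4, 1) term-by-term (mod 11).
  -3*X**2*Y ↦ -3·81·4·1 = -972
  X**2*Z ↦ 1·81·1·1 = 81
  3*X*Y**2 ↦ 3·9·16·1 = 432
  -X*Y*Z ↦ -1·9·4·1 = -36
  -2*X*Z**2 ↦ -2·9·1·1 = -18
  -Y**3 ↦ -1·1·64·1 = -64
  2*Y**2*Z ↦ 2·1·16·1 = 32
  -Y*Z**2 ↦ -1·1·4·1 = -4
Sum: F(9, 4, 1) = (-972) + (81) + (432) + (-36) + (-18) + (-64) + (32) + (-4) = -549.
Reducing mod 11: -549 ≡ 1 (mod 11).
Since F(a, b, c) ≡ 1 ≠ 0 (mod 11), P does NOT lie on the curve.


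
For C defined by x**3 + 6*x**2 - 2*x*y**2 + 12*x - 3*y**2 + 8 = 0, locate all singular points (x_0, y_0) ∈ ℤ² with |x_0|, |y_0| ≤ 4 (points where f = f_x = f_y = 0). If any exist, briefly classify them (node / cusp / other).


Singular points: {(-2, 0)}; classification: cusp.

Compute partial derivatives:
  f_x = 3*x**2 + 12*x - 2*y**2 + 12.
  f_y = -4*x*y - 6*y.
Scan x_0 ∈ {−4, ..., 4}. For each x_0, f_y(x_0, y) is a polynomial in y; find its integer roots y ∈ {−4, ..., 4}, then test f_x and f at those candidates.
  x = -4: f_y(-4, y) = 10*y; vanishes at y ∈ {0}. (-4, 0): f_x = 12 ≠ 0.
  x = -3: f_y(-3, y) = 6*y; vanishes at y ∈ {0}. (-3, 0): f_x = 3 ≠ 0.
  x = -2: f_y(-2, y) = 2*y; vanishes at y ∈ {0}. (-2, 0): f_x = 0, f = 0 — SINGULAR.
  x = -1: f_y(-1, y) = -2*y; vanishes at y ∈ {0}. (-1, 0): f_x = 3 ≠ 0.
  x = 0: f_y(0, y) = -6*y; vanishes at y ∈ {0}. (0, 0): f_x = 12 ≠ 0.
  x = 1: f_y(1, y) = -10*y; vanishes at y ∈ {0}. (1, 0): f_x = 27 ≠ 0.
  x = 2: f_y(2, y) = -14*y; vanishes at y ∈ {0}. (2, 0): f_x = 48 ≠ 0.
  x = 3: f_y(3, y) = -18*y; vanishes at y ∈ {0}. (3, 0): f_x = 75 ≠ 0.
  x = 4: f_y(4, y) = -22*y; vanishes at y ∈ {0}. (4, 0): f_x = 108 ≠ 0.
Only singular point on the grid: (-2, 0).
Classify: substitute x = -2 + u, y = 0 + v and expand: f = u**3 - 2*u*v**2 + v**2.
No constant or linear terms (consistent with a singular point). Quadratic part: v**2. Cubic part: u**3 - 2*u*v**2.
The quadratic part v**2 is a perfect square, so there is a single (double) tangent line v = 0, i.e. y = 0. Restricting the cubic part to that line (v = 0) leaves u**3 ≠ 0, so f is not divisible by v and the branch is v² ≈ -u**3 to lowest order — this is a cusp.
Classification: cusp.


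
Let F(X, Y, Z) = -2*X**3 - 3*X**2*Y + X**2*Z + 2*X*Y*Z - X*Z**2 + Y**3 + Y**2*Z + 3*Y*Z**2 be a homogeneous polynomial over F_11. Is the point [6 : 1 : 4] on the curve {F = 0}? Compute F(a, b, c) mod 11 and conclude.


F(6,1,4) ≡ 5 (mod 11); P is NOT on the curve.

Evaluate F(6, 1, 4) term-by-term (mod 11).
  -2*X**3 ↦ -2·216·1·1 = -432
  -3*X**2*Y ↦ -3·36·1·1 = -108
  X**2*Z ↦ 1·36·1·4 = 144
  2*X*Y*Z ↦ 2·6·1·4 = 48
  -X*Z**2 ↦ -1·6·1·16 = -96
  Y**3 ↦ 1·1·1·1 = 1
  Y**2*Z ↦ 1·1·1·4 = 4
  3*Y*Z**2 ↦ 3·1·1·16 = 48
Sum: F(6, 1, 4) = (-432) + (-108) + (144) + (48) + (-96) + (1) + (4) + (48) = -391.
Reducing mod 11: -391 ≡ 5 (mod 11).
Since F(a, b, c) ≡ 5 ≠ 0 (mod 11), P does NOT lie on the curve.


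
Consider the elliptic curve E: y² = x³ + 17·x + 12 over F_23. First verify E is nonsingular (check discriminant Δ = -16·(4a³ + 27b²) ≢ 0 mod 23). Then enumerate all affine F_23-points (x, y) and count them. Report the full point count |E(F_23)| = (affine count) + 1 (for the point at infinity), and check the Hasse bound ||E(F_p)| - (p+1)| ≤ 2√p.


Affine points = {(0, 9), (0, 14), (2, 10), (2, 13), (4, 11), (4, 12), (6, 10), (6, 13), (8, 4), (8, 19), (10, 3), (10, 20), (11, 9), (11, 14), (12, 9), (12, 14), (14, 2), (14, 21), (15, 10), (15, 13), (17, 4), (17, 19), (18, 3), (18, 20), (19, 8), (19, 15), (20, 7), (20, 16), (21, 4), (21, 19)}; affine count = 30; |E(F_23)| = 31.

Discriminant check: Δ ∝ 4a³ + 27b² = 4·17³ + 27·12² = 4·4913 + 27·144 ≡ 11 (mod 23). Nonzero ⇒ E is nonsingular.
For each x ∈ F_23, compute rhs = x³ + 17·x + 12 mod 23, then count y ∈ F_23 with y² ≡ rhs.
  x = 0: rhs = 12, matching y values: 9, 14 (2 points).
  x = 1: rhs = 7, matching y values: none (0 points).
  x = 2: rhs = 8, matching y values: 10, 13 (2 points).
  x = 3: rhs = 21, matching y values: none (0 points).
  x = 4: rhs = 6, matching y values: 11, 12 (2 points).
  x = 5: rhs = 15, matching y values: none (0 points).
  x = 6: rhs = 8, matching y values: 10, 13 (2 points).
  x = 7: rhs = 14, matching y values: none (0 points).
  x = 8: rhs = 16, matching y values: 4, 19 (2 points).
  x = 9: rhs = 20, matching y values: none (0 points).
  x = 10: rhs = 9, matching y values: 3, 20 (2 points).
  x = 11: rhs = 12, matching y values: 9, 14 (2 points).
  x = 12: rhs = 12, matching y values: 9, 14 (2 points).
  x = 13: rhs = 15, matching y values: none (0 points).
  x = 14: rhs = 4, matching y values: 2, 21 (2 points).
  x = 15: rhs = 8, matching y values: 10, 13 (2 points).
  x = 16: rhs = 10, matching y values: none (0 points).
  x = 17: rhs = 16, matching y values: 4, 19 (2 points).
  x = 18: rhs = 9, matching y values: 3, 20 (2 points).
  x = 19: rhs = 18, matching y values: 8, 15 (2 points).
  x = 20: rhs = 3, matching y values: 7, 16 (2 points).
  x = 21: rhs = 16, matching y values: 4, 19 (2 points).
  x = 22: rhs = 17, matching y values: none (0 points).
Total affine count: 30.
Full point count |E(F_23)| = 30 + 1 = 31.
Hasse bound: |31 − (23+1)| = |7| = 7 ≤ 2√23 ≈ 9.5917 ✓.


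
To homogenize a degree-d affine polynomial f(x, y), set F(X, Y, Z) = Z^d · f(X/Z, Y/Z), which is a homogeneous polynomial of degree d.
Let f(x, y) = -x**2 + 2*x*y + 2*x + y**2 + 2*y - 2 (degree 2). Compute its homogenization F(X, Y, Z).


F(X, Y, Z) = -X**2 + 2*X*Y + 2*X*Z + Y**2 + 2*Y*Z - 2*Z**2

deg(f) = 2.
Substitute x = X/Z, y = Y/Z into f, then multiply by Z^2.
  monomial -1·x^2·y^0 ↦ -1·X^2·Y^0·Z^0.
  monomial 2·x^1·y^1 ↦ 2·X^1·Y^1·Z^0.
  monomial 2·x^1·y^0 ↦ 2·X^1·Y^0·Z^1.
  monomial 1·x^0·y^2 ↦ 1·X^0·Y^2·Z^0.
  monomial 2·x^0·y^1 ↦ 2·X^0·Y^1·Z^1.
  monomial -2·x^0·y^0 ↦ -2·X^0·Y^0·Z^2.
Collecting: F(X, Y, Z) = -X**2 + 2*X*Y + 2*X*Z + Y**2 + 2*Y*Z - 2*Z**2.


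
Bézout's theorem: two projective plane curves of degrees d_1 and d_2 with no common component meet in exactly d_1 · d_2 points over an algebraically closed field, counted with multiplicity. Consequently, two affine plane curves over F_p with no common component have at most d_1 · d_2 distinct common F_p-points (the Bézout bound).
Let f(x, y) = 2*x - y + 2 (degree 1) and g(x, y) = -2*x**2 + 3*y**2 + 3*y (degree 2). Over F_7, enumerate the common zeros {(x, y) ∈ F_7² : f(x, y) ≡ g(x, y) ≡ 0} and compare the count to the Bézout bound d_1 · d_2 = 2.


Common zeros: ∅; count = 0; Bézout bound = 2.

deg(f) = 1, deg(g) = 2, so Bézout bound = 2.
Scan x ∈ F_7. For each x, list the y ∈ F_7 with f(x, y) ≡ 0 and those with g(x, y) ≡ 0 (mod 7); the common zeros in that column are the intersection.
  x = 0: f ≡ 0 at y ∈ {2}; g ≡ 0 at y ∈ {0, 6}; common: ∅.
  x = 1: f ≡ 0 at y ∈ {4}; g ≡ 0 at y ∈ ∅; common: ∅.
  x = 2: f ≡ 0 at y ∈ {6}; g ≡ 0 at y ∈ {3}; common: ∅.
  x = 3: f ≡ 0 at y ∈ {1}; g ≡ 0 at y ∈ {2, 4}; common: ∅.
  x = 4: f ≡ 0 at y ∈ {3}; g ≡ 0 at y ∈ {2, 4}; common: ∅.
  x = 5: f ≡ 0 at y ∈ {5}; g ≡ 0 at y ∈ {3}; common: ∅.
  x = 6: f ≡ 0 at y ∈ {0}; g ≡ 0 at y ∈ ∅; common: ∅.
Collecting: common zeros = ∅, so the count is 0.
Comparison with the Bézout bound: 0 ≤ 2 = deg(f)·deg(g), as expected for curves with no common component (the affine F_7-count falls short of the bound because intersections may lie at infinity, over extension fields, or carry multiplicity).


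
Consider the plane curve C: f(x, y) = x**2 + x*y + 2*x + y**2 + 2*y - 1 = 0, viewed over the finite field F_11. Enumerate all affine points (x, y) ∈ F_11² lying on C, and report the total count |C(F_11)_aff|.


Affine F_11-points: {(1, 9), (1, 10), (5, 7), (5, 8), (7, 5), (7, 8), (8, 5), (8, 7), (9, 1), (9, 10), (10, 1), (10, 9)}; count = 12.

For each of the 121 pairs (x, y) ∈ F_11², evaluate f(x, y) mod 11. Record the zeros.
  x = 0: [0↦10, 1↦2, 2↦7, 3↦3, 4↦1, 5↦1, 6↦3, 7↦7, 8↦2, 9↦10, 10↦9]  zeros at y ∈ ∅
  x = 1: [0↦2, 1↦6, 2↦1, 3↦9, 4↦8, 5↦9, 6↦1, 7↦6, 8↦2, 9↦0, 10↦0]  zeros at y ∈ {9, 10}
  x = 2: [0↦7, 1↦1, 2↦8, 3↦6, 4↦6, 5↦8, 6↦1, 7↦7, 8↦4, 9↦3, 10↦4]  zeros at y ∈ ∅
  x = 3: [0↦3, 1↦9, 2↦6, 3↦5, 4↦6, 5↦9, 6↦3, 7↦10, 8↦8, 9↦8, 10↦10]  zeros at y ∈ ∅
  x = 4: [0↦1, 1↦8, 2↦6, 3↦6, 4↦8, 5↦1, 6↦7, 7↦4, 8↦3, 9↦4, 10↦7]  zeros at y ∈ ∅
  x = 5: [0↦1, 1↦9, 2↦8, 3↦9, 4↦1, 5↦6, 6↦2, 7↦0, 8↦0, 9↦2, 10↦6]  zeros at y ∈ {7, 8}
  x = 6: [0↦3, 1↦1, 2↦1, 3↦3, 4↦7, 5↦2, 6↦10, 7↦9, 8↦10, 9↦2, 10↦7]  zeros at y ∈ ∅
  x = 7: [0↦7, 1↦6, 2↦7, 3↦10, 4↦4, 5↦0, 6↦9, 7↦9, 8↦0, 9↦4, 10↦10]  zeros at y ∈ {5, 8}
  x = 8: [0↦2, 1↦2, 2↦4, 3↦8, 4↦3, 5↦0, 6↦10, 7↦0, 8↦3, 9↦8, 10↦4]  zeros at y ∈ {5, 7}
  x = 9: [0↦10, 1↦0, 2↦3, 3↦8, 4↦4, 5↦2, 6↦2, 7↦4, 8↦8, 9↦3, 10↦0]  zeros at y ∈ {1, 10}
  x = 10: [0↦9, 1↦0, 2↦4, 3↦10, 4↦7, 5↦6, 6↦7, 7↦10, 8↦4, 9↦0, 10↦9]  zeros at y ∈ {1, 9}
Collecting zeros: affine points = {(1, 9), (1, 10), (5, 7), (5, 8), (7, 5), (7, 8), (8, 5), (8, 7), (9, 1), (9, 10), (10, 1), (10, 9)}.
Total count |C(F_11)_aff| = 12.


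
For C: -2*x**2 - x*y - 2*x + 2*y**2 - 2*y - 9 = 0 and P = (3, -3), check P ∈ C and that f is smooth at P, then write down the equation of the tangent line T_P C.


Tangent line at P: -11*x - 17*y - 18 = 0.

Step 1: f(3, -3) = 0, so P lies on C.
Step 2: partial derivatives
  f_x(x, y) = -4*x - y - 2, f_y(x, y) = -x + 4*y - 2.
  f_x(P) = -11, f_y(P) = -17 (gradient nonzero, so P is smooth).
Step 3: tangent line at P: -11·(x − 3) + -17·(y − -3) = 0.
Expanding: -11*x - 17*y - 18 = 0.


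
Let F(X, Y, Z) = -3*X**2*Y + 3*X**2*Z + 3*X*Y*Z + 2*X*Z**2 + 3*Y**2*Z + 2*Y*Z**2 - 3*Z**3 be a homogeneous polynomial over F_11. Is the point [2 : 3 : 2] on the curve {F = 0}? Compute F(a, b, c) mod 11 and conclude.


F(2,3,2) ≡ 6 (mod 11); P is NOT on the curve.

Evaluate F(2, 3, 2) term-by-term (mod 11).
  -3*X**2*Y ↦ -3·4·3·1 = -36
  3*X**2*Z ↦ 3·4·1·2 = 24
  3*X*Y*Z ↦ 3·2·3·2 = 36
  2*X*Z**2 ↦ 2·2·1·4 = 16
  3*Y**2*Z ↦ 3·1·9·2 = 54
  2*Y*Z**2 ↦ 2·1·3·4 = 24
  -3*Z**3 ↦ -3·1·1·8 = -24
Sum: F(2, 3, 2) = (-36) + (24) + (36) + (16) + (54) + (24) + (-24) = 94.
Reducing mod 11: 94 ≡ 6 (mod 11).
Since F(a, b, c) ≡ 6 ≠ 0 (mod 11), P does NOT lie on the curve.


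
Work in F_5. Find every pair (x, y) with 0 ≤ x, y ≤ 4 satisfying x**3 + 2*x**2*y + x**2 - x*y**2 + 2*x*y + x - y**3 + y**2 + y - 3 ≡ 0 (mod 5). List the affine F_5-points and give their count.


Affine F_5-points: {(0, 2), (1, 0), (2, 2), (3, 2), (3, 4), (4, 3)}; count = 6.

For each of the 25 pairs (x, y) ∈ F_5², evaluate f(x, y) mod 5. Record the zeros.
  x = 0: [0↦2, 1↦3, 2↦0, 3↦2, 4↦3]  zeros at y ∈ {2}
  x = 1: [0↦0, 1↦4, 2↦2, 3↦3, 4↦1]  zeros at y ∈ {0}
  x = 2: [0↦1, 1↦2, 2↦0, 3↦4, 4↦3]  zeros at y ∈ {2}
  x = 3: [0↦1, 1↦3, 2↦0, 3↦1, 4↦0]  zeros at y ∈ {2, 4}
  x = 4: [0↦1, 1↦3, 2↦3, 3↦0, 4↦3]  zeros at y ∈ {3}
Collecting zeros: affine points = {(0, 2), (1, 0), (2, 2), (3, 2), (3, 4), (4, 3)}.
Total count |C(F_5)_aff| = 6.


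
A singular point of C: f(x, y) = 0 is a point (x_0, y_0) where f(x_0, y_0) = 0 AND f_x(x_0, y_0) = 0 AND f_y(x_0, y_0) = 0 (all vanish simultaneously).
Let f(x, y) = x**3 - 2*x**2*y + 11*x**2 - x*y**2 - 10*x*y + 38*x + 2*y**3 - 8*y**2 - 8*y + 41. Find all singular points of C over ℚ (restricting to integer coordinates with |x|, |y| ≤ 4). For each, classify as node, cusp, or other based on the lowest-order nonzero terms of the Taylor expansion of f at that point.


Singular points: {(-3, 1)}; classification: cusp.

Compute partial derivatives:
  f_x = 3*x**2 - 4*x*y + 22*x - y**2 - 10*y + 38.
  f_y = -2*x**2 - 2*x*y - 10*x + 6*y**2 - 16*y - 8.
Scan x_0 ∈ {−4, ..., 4}. For each x_0, f_y(x_0, y) is a polynomial in y; find its integer roots y ∈ {−4, ..., 4}, then test f_x and f at those candidates.
  x = -4: f_y(-4, y) = 6*y**2 - 8*y; vanishes at y ∈ {0}. (-4, 0): f_x = -2 ≠ 0.
  x = -3: f_y(-3, y) = 6*y**2 - 10*y + 4; vanishes at y ∈ {1}. (-3, 1): f_x = 0, f = 0 — SINGULAR.
  x = -2: f_y(-2, y) = 6*y**2 - 12*y + 4; no integer root y with |y| ≤ 4.
  x = -1: f_y(-1, y) = 6*y**2 - 14*y; vanishes at y ∈ {0}. (-1, 0): f_x = 19 ≠ 0.
  x = 0: f_y(0, y) = 6*y**2 - 16*y - 8; no integer root y with |y| ≤ 4.
  x = 1: f_y(1, y) = 6*y**2 - 18*y - 20; no integer root y with |y| ≤ 4.
  x = 2: f_y(2, y) = 6*y**2 - 20*y - 36; no integer root y with |y| ≤ 4.
  x = 3: f_y(3, y) = 6*y**2 - 22*y - 56; no integer root y with |y| ≤ 4.
  x = 4: f_y(4, y) = 6*y**2 - 24*y - 80; no integer root y with |y| ≤ 4.
Only singular point on the grid: (-3, 1).
Classify: substitute x = -3 + u, y = 1 + v and expand: f = u**3 - 2*u**2*v - u*v**2 + 2*v**3 + v**2.
No constant or linear terms (consistent with a singular point). Quadratic part: v**2. Cubic part: u**3 - 2*u**2*v - u*v**2 + 2*v**3.
The quadratic part v**2 is a perfect square, so there is a single (double) tangent line v = 0, i.e. y = 1. Restricting the cubic part to that line (v = 0) leaves u**3 ≠ 0, so f is not divisible by v and the branch is v² ≈ -u**3 to lowest order — this is a cusp.
Classification: cusp.


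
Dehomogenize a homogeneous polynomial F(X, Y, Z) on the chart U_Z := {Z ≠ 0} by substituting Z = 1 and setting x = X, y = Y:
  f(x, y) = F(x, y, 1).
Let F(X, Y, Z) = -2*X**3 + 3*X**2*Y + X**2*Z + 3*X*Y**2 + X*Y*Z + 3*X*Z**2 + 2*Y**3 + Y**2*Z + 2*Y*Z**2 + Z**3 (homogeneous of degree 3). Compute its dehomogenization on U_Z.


f(x, y) = -2*x**3 + 3*x**2*y + x**2 + 3*x*y**2 + x*y + 3*x + 2*y**3 + y**2 + 2*y + 1

On U_Z we set Z = 1. Each monomial c·X^i·Y^j·Z^k in F becomes c·x^i·y^j·1^k = c·x^i·y^j.
Substituting Z = 1: F(X, Y, 1) = -2*x**3 + 3*x**2*y + x**2 + 3*x*y**2 + x*y + 3*x + 2*y**3 + y**2 + 2*y + 1.
Note: deg(f) ≤ deg(F) = 3; strict inequality happens when F is divisible by Z (lost terms).


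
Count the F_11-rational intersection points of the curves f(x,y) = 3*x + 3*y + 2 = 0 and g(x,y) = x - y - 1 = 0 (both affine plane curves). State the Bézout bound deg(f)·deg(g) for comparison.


Common zeros: {(2, 1)}; count = 1; Bézout bound = 1.

deg(f) = 1, deg(g) = 1, so Bézout bound = 1.
Scan x ∈ F_11. For each x, list the y ∈ F_11 with f(x, y) ≡ 0 and those with g(x, y) ≡ 0 (mod 11); the common zeros in that column are the intersection.
  x = 0: f ≡ 0 at y ∈ {3}; g ≡ 0 at y ∈ {10}; common: ∅.
  x = 1: f ≡ 0 at y ∈ {2}; g ≡ 0 at y ∈ {0}; common: ∅.
  x = 2: f ≡ 0 at y ∈ {1}; g ≡ 0 at y ∈ {1}; common: {1}.
  x = 3: f ≡ 0 at y ∈ {0}; g ≡ 0 at y ∈ {2}; common: ∅.
  x = 4: f ≡ 0 at y ∈ {10}; g ≡ 0 at y ∈ {3}; common: ∅.
  x = 5: f ≡ 0 at y ∈ {9}; g ≡ 0 at y ∈ {4}; common: ∅.
  x = 6: f ≡ 0 at y ∈ {8}; g ≡ 0 at y ∈ {5}; common: ∅.
  x = 7: f ≡ 0 at y ∈ {7}; g ≡ 0 at y ∈ {6}; common: ∅.
  x = 8: f ≡ 0 at y ∈ {6}; g ≡ 0 at y ∈ {7}; common: ∅.
  x = 9: f ≡ 0 at y ∈ {5}; g ≡ 0 at y ∈ {8}; common: ∅.
  x = 10: f ≡ 0 at y ∈ {4}; g ≡ 0 at y ∈ {9}; common: ∅.
Collecting: common zeros = {(2, 1)}, so the count is 1.
Comparison with the Bézout bound: 1 ≤ 1 = deg(f)·deg(g), as expected for curves with no common component (the bound is attained).


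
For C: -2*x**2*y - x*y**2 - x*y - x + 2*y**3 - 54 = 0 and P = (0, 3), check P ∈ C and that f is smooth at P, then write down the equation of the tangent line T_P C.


Tangent line at P: -13*x + 54*y - 162 = 0.

Step 1: f(0, 3) = 0, so P lies on C.
Step 2: partial derivatives
  f_x(x, y) = -4*x*y - y**2 - y - 1, f_y(x, y) = -2*x**2 - 2*x*y - x + 6*y**2.
  f_x(P) = -13, f_y(P) = 54 (gradient nonzero, so P is smooth).
Step 3: tangent line at P: -13·(x − 0) + 54·(y − 3) = 0.
Expanding: -13*x + 54*y - 162 = 0.


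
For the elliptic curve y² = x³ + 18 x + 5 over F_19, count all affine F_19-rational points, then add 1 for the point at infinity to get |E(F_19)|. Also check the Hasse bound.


Affine points = {(0, 9), (0, 10), (1, 9), (1, 10), (2, 7), (2, 12), (5, 7), (5, 12), (6, 5), (6, 14), (10, 8), (10, 11), (12, 7), (12, 12), (13, 2), (13, 17), (16, 0), (18, 9), (18, 10)}; affine count = 19; |E(F_19)| = 20.

Discriminant check: Δ ∝ 4a³ + 27b² = 4·18³ + 27·5² = 4·5832 + 27·25 ≡ 6 (mod 19). Nonzero ⇒ E is nonsingular.
For each x ∈ F_19, compute rhs = x³ + 18·x + 5 mod 19, then count y ∈ F_19 with y² ≡ rhs.
  x = 0: rhs = 5, matching y values: 9, 10 (2 points).
  x = 1: rhs = 5, matching y values: 9, 10 (2 points).
  x = 2: rhs = 11, matching y values: 7, 12 (2 points).
  x = 3: rhs = 10, matching y values: none (0 points).
  x = 4: rhs = 8, matching y values: none (0 points).
  x = 5: rhs = 11, matching y values: 7, 12 (2 points).
  x = 6: rhs = 6, matching y values: 5, 14 (2 points).
  x = 7: rhs = 18, matching y values: none (0 points).
  x = 8: rhs = 15, matching y values: none (0 points).
  x = 9: rhs = 3, matching y values: none (0 points).
  x = 10: rhs = 7, matching y values: 8, 11 (2 points).
  x = 11: rhs = 14, matching y values: none (0 points).
  x = 12: rhs = 11, matching y values: 7, 12 (2 points).
  x = 13: rhs = 4, matching y values: 2, 17 (2 points).
  x = 14: rhs = 18, matching y values: none (0 points).
  x = 15: rhs = 2, matching y values: none (0 points).
  x = 16: rhs = 0, matching y values: 0 (1 points).
  x = 17: rhs = 18, matching y values: none (0 points).
  x = 18: rhs = 5, matching y values: 9, 10 (2 points).
Total affine count: 19.
Full point count |E(F_19)| = 19 + 1 = 20.
Hasse bound: |20 − (19+1)| = |0| = 0 ≤ 2√19 ≈ 8.7178 ✓.


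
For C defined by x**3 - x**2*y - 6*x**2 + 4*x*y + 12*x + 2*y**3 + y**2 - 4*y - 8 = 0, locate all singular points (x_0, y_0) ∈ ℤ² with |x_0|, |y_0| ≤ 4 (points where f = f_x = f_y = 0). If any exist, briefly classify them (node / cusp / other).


Singular points: {(2, 0)}; classification: cusp.

Compute partial derivatives:
  f_x = 3*x**2 - 2*x*y - 12*x + 4*y + 12.
  f_y = -x**2 + 4*x + 6*y**2 + 2*y - 4.
Scan x_0 ∈ {−4, ..., 4}. For each x_0, f_y(x_0, y) is a polynomial in y; find its integer roots y ∈ {−4, ..., 4}, then test f_x and f at those candidates.
  x = -4: f_y(-4, y) = 6*y**2 + 2*y - 36; no integer root y with |y| ≤ 4.
  x = -3: f_y(-3, y) = 6*y**2 + 2*y - 25; no integer root y with |y| ≤ 4.
  x = -2: f_y(-2, y) = 6*y**2 + 2*y - 16; no integer root y with |y| ≤ 4.
  x = -1: f_y(-1, y) = 6*y**2 + 2*y - 9; no integer root y with |y| ≤ 4.
  x = 0: f_y(0, y) = 6*y**2 + 2*y - 4; vanishes at y ∈ {-1}. (0, -1): f_x = 8 ≠ 0.
  x = 1: f_y(1, y) = 6*y**2 + 2*y - 1; no integer root y with |y| ≤ 4.
  x = 2: f_y(2, y) = 6*y**2 + 2*y; vanishes at y ∈ {0}. (2, 0): f_x = 0, f = 0 — SINGULAR.
  x = 3: f_y(3, y) = 6*y**2 + 2*y - 1; no integer root y with |y| ≤ 4.
  x = 4: f_y(4, y) = 6*y**2 + 2*y - 4; vanishes at y ∈ {-1}. (4, -1): f_x = 16 ≠ 0.
Only singular point on the grid: (2, 0).
Classify: substitute x = 2 + u, y = 0 + v and expand: f = u**3 - u**2*v + 2*v**3 + v**2.
No constant or linear terms (consistent with a singular point). Quadratic part: v**2. Cubic part: u**3 - u**2*v + 2*v**3.
The quadratic part v**2 is a perfect square, so there is a single (double) tangent line v = 0, i.e. y = 0. Restricting the cubic part to that line (v = 0) leaves u**3 ≠ 0, so f is not divisible by v and the branch is v² ≈ -u**3 to lowest order — this is a cusp.
Classification: cusp.
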